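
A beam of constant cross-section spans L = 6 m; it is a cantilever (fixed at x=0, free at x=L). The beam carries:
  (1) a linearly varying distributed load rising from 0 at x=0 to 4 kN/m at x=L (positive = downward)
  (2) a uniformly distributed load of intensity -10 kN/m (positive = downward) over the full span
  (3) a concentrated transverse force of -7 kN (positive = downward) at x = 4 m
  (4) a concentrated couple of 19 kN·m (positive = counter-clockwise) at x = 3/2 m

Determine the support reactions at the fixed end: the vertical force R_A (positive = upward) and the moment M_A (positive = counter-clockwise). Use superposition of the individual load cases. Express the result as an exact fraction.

R_A = -55 kN, M_A = -179 kN·m

Load 1 — triangular load w₀=4 kN/m (0→w₀ over full span):
  R_A = w₀L/2 = 4·6/2 = 12 kN
  M_A = w₀L²/3 = 4·6²/3 = 48 kN·m
Load 2 — uniform load w=-10 kN/m over full span:
  R_A = wL = (-10)·6 = -60 kN
  M_A = wL²/2 = (-10)·6²/2 = -180 kN·m
Load 3 — point force P=-7 kN at a=4 m (b=L-a=2):
  R_A = P = (-7) = -7 kN
  M_A = Pa = (-7)·4 = -28 kN·m
Load 4 — applied couple M₀=19 kN·m at a=3/2 m (b=L-a=9/2):
  R_A = 0 kN
  M_A = -M₀ = -19 kN·m
Superposition: R_A = -55 kN, M_A = -179 kN·m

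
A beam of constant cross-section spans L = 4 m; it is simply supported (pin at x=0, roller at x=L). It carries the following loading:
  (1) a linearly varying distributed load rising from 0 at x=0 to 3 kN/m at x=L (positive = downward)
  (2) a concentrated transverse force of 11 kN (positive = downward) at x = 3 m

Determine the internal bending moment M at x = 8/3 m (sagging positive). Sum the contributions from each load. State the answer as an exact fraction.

M(8/3) = 278/27 kN·m

Load 1 — triangular load w₀=3 kN/m (0→w₀ over full span):
  M_1 = w₀Lx/6 - w₀x³/(6L) = 3·4·(8/3)/6 - 3·(8/3)³/(6·4) = 80/27 kN·m
Load 2 — point force P=11 kN at a=3 m (b=L-a=1):
  M_2 = Pbx/L  [x≤a] = 11·1·(8/3)/4 = 22/3 kN·m
Superposition: M = Σ M_i = 278/27 kN·m ≈ 10.296296 kN·m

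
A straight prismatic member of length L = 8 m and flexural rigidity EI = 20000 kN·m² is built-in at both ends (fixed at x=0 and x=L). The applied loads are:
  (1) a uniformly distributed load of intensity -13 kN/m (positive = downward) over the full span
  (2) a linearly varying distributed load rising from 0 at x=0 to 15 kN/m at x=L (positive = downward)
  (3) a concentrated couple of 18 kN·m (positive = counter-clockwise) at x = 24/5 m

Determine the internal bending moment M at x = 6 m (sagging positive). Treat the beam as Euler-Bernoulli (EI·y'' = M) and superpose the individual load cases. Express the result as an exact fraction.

Load 1 — uniform load w=-13 kN/m over full span:
  M_1 = wLx/2 - wL²/12 - wx²/2 = (-13)·8·6/2 - (-13)·8²/12 - (-13)·6²/2 = -26/3 kN·m
Load 2 — triangular load w₀=15 kN/m (0→w₀ over full span):
  M_2 = 3w₀Lx/20 - w₀L²/30 - w₀x³/(6L) = 3·15·8·6/20 - 15·8²/30 - 15·6³/(6·8) = 17/2 kN·m
Load 3 — applied couple M₀=18 kN·m at a=24/5 m (b=L-a=16/5):
  M_3 = R_Ax - M_A - M₀  [x>a] with R_A=81/25, M_A=144/25 = (81/25)·6 - (144/25) - 18 = -108/25 kN·m
Superposition: M = Σ M_i = -673/150 kN·m ≈ -4.486667 kN·m

M(6) = -673/150 kN·m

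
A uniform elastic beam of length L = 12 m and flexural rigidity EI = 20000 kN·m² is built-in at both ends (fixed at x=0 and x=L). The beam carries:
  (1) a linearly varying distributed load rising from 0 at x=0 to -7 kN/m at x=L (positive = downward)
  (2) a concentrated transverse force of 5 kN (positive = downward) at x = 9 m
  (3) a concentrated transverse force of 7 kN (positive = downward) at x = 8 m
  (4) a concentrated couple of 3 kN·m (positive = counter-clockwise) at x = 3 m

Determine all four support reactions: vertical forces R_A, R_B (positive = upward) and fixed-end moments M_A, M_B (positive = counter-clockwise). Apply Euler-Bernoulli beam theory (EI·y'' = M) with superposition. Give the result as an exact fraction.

R_A = -21001/2160 kN, M_A = -4523/180 kN·m, R_B = -43799/2160 kN, M_B = 2741/90 kN·m

Load 1 — triangular load w₀=-7 kN/m (0→w₀ over full span):
  R_A = 3w₀L/20 = 3·(-7)·12/20 = -63/5 kN
  M_A = w₀L²/30 = (-7)·12²/30 = -168/5 kN·m
  R_B = 7w₀L/20 = 7·(-7)·12/20 = -147/5 kN
  M_B = -w₀L²/20 = -(-7)·12²/20 = 252/5 kN·m
Load 2 — point force P=5 kN at a=9 m (b=L-a=3):
  R_A = Pb²(3a+b)/L³ = 5·3²·(3·9+3)/12³ = 25/32 kN
  M_A = Pab²/L² = 5·9·3²/12² = 45/16 kN·m
  R_B = Pa²(a+3b)/L³ = 5·9²·(9+3·3)/12³ = 135/32 kN
  M_B = -Pa²b/L² = -5·9²·3/12² = -135/16 kN·m
Load 3 — point force P=7 kN at a=8 m (b=L-a=4):
  R_A = Pb²(3a+b)/L³ = 7·4²·(3·8+4)/12³ = 49/27 kN
  M_A = Pab²/L² = 7·8·4²/12² = 56/9 kN·m
  R_B = Pa²(a+3b)/L³ = 7·8²·(8+3·4)/12³ = 140/27 kN
  M_B = -Pa²b/L² = -7·8²·4/12² = -112/9 kN·m
Load 4 — applied couple M₀=3 kN·m at a=3 m (b=L-a=9):
  R_A = 6M₀ab/L³ = 6·3·3·9/12³ = 9/32 kN
  M_A = M₀b(2a-b)/L² = 3·9·(2·3-9)/12² = -9/16 kN·m
  R_B = -6M₀ab/L³ = -6·3·3·9/12³ = -9/32 kN
  M_B = M₀a(2b-a)/L² = 3·3·(2·9-3)/12² = 15/16 kN·m
Superposition: R_A = -21001/2160 kN, M_A = -4523/180 kN·m, R_B = -43799/2160 kN, M_B = 2741/90 kN·m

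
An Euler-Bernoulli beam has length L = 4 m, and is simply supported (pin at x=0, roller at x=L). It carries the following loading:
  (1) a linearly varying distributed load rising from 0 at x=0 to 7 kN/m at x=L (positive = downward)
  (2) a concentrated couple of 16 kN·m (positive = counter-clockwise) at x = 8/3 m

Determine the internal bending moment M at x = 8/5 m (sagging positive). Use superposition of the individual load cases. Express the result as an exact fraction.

Load 1 — triangular load w₀=7 kN/m (0→w₀ over full span):
  M_1 = w₀Lx/6 - w₀x³/(6L) = 7·4·(8/5)/6 - 7·(8/5)³/(6·4) = 784/125 kN·m
Load 2 — applied couple M₀=16 kN·m at a=8/3 m (b=L-a=4/3):
  M_2 = M₀x/L  [x≤a] = 16·(8/5)/4 = 32/5 kN·m
Superposition: M = Σ M_i = 1584/125 kN·m ≈ 12.672000 kN·m

M(8/5) = 1584/125 kN·m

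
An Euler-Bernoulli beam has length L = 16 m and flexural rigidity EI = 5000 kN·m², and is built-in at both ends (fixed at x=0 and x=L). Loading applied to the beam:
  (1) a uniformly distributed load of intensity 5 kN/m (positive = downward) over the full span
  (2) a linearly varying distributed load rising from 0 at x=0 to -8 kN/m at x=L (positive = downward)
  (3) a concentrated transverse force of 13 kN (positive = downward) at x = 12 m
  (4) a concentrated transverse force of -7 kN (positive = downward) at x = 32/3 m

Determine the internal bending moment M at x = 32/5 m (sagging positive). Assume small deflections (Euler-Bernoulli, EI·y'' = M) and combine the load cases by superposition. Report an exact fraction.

M(32/5) = 190307/13500 kN·m

Load 1 — uniform load w=5 kN/m over full span:
  M_1 = wLx/2 - wL²/12 - wx²/2 = 5·16·(32/5)/2 - 5·16²/12 - 5·(32/5)²/2 = 704/15 kN·m
Load 2 — triangular load w₀=-8 kN/m (0→w₀ over full span):
  M_2 = 3w₀Lx/20 - w₀L²/30 - w₀x³/(6L) = 3·(-8)·16·(32/5)/20 - (-8)·16²/30 - (-8)·(32/5)³/(6·16) = -4096/125 kN·m
Load 3 — point force P=13 kN at a=12 m (b=L-a=4):
  M_3 = Pb²(3a+b)x/L³ - Pab²/L²  [x≤a] = 13·4²·(3·12+4)·(32/5)/16³ - 13·12·4²/16² = 13/4 kN·m
Load 4 — point force P=-7 kN at a=32/3 m (b=L-a=16/3):
  M_4 = Pb²(3a+b)x/L³ - Pab²/L²  [x≤a] = (-7)·(16/3)²·(3·(32/3)+(16/3))·(32/5)/16³ - (-7)·(32/3)·(16/3)²/16² = -448/135 kN·m
Superposition: M = Σ M_i = 190307/13500 kN·m ≈ 14.096815 kN·m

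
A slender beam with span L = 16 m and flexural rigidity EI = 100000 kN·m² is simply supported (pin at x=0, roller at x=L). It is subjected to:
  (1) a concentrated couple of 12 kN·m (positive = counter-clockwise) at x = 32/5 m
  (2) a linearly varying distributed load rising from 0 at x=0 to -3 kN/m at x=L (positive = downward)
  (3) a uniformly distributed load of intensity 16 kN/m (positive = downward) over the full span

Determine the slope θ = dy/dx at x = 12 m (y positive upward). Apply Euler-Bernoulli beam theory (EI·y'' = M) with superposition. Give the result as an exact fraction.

θ(12) = 15859/937500 rad

Load 1 — applied couple M₀=12 kN·m at a=32/5 m (b=L-a=48/5):
  θ_1 = (M₀x²/(2L)-M₀(x-a)+C₁)/EI  [x>a] with C₁=M₀(3b²-L²)/(6L)=64/25 = (12·12²/(2·16)-12·(12-(32/5))+(64/25))/100000 = -133/1250000 rad
Load 2 — triangular load w₀=-3 kN/m (0→w₀ over full span):
  θ_2 = -w₀(7L⁴-30L²x²+15x⁴)/(360LEI) = -(-3)·(7·16⁴-30·16²·12²+15·12⁴)/(360·16·100000) = -1313/750000 rad
Load 3 — uniform load w=16 kN/m over full span:
  θ_3 = -w(L³-6Lx²+4x³)/(24EI) = -16·(16³-6·16·12²+4·12³)/(24·100000) = 176/9375 rad
Superposition: θ = Σ θ_i = 15859/937500 rad ≈ 0.016916 rad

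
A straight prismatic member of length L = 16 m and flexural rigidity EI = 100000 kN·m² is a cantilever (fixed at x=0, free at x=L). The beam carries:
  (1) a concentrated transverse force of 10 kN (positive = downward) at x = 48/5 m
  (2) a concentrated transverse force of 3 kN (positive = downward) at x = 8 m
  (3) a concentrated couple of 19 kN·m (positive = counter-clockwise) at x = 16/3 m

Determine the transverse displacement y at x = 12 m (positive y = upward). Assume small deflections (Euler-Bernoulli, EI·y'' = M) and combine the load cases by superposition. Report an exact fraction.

Load 1 — point force P=10 kN at a=48/5 m (b=L-a=32/5):
  y_1 = -Pa²(3x-a)/(6EI)  [x>a] = -10·(48/5)²·(3·12-(48/5))/(6·100000) = -3168/78125 m
Load 2 — point force P=3 kN at a=8 m (b=L-a=8):
  y_2 = -Pa²(3x-a)/(6EI)  [x>a] = -3·8²·(3·12-8)/(6·100000) = -28/3125 m
Load 3 — applied couple M₀=19 kN·m at a=16/3 m (b=L-a=32/3):
  y_3 = M₀a(2x-a)/(2EI)  [x>a] = 19·(16/3)·(2·12-(16/3))/(2·100000) = 266/28125 m
Superposition: y = Σ y_i = -28162/703125 m ≈ -0.040053 m

y(12) = -28162/703125 m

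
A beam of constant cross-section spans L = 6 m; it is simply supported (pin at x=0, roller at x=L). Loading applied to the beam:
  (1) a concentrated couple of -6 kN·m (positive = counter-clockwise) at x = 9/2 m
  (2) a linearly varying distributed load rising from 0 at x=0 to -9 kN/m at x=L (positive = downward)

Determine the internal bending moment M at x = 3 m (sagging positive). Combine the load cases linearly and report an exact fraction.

M(3) = -93/4 kN·m

Load 1 — applied couple M₀=-6 kN·m at a=9/2 m (b=L-a=3/2):
  M_1 = M₀x/L  [x≤a] = (-6)·3/6 = -3 kN·m
Load 2 — triangular load w₀=-9 kN/m (0→w₀ over full span):
  M_2 = w₀Lx/6 - w₀x³/(6L) = (-9)·6·3/6 - (-9)·3³/(6·6) = -81/4 kN·m
Superposition: M = Σ M_i = -93/4 kN·m ≈ -23.250000 kN·m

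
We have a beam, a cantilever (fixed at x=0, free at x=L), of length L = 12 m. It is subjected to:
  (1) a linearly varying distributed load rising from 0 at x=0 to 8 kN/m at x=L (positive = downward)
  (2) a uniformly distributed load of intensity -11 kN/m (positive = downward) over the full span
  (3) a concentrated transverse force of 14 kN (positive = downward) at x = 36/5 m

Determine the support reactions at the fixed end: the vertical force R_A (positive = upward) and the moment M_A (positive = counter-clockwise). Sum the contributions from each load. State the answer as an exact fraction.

Load 1 — triangular load w₀=8 kN/m (0→w₀ over full span):
  R_A = w₀L/2 = 8·12/2 = 48 kN
  M_A = w₀L²/3 = 8·12²/3 = 384 kN·m
Load 2 — uniform load w=-11 kN/m over full span:
  R_A = wL = (-11)·12 = -132 kN
  M_A = wL²/2 = (-11)·12²/2 = -792 kN·m
Load 3 — point force P=14 kN at a=36/5 m (b=L-a=24/5):
  R_A = P = 14 kN
  M_A = Pa = 14·(36/5) = 504/5 kN·m
Superposition: R_A = -70 kN, M_A = -1536/5 kN·m

R_A = -70 kN, M_A = -1536/5 kN·m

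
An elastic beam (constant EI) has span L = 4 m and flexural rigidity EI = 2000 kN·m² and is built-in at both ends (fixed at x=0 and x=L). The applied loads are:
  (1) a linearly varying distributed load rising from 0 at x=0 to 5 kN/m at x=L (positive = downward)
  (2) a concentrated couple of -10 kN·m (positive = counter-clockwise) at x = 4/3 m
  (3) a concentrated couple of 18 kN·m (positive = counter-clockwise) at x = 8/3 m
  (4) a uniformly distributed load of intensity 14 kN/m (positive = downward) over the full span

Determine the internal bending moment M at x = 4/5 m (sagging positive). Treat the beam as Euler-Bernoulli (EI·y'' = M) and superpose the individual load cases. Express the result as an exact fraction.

Load 1 — triangular load w₀=5 kN/m (0→w₀ over full span):
  M_1 = 3w₀Lx/20 - w₀L²/30 - w₀x³/(6L) = 3·5·4·(4/5)/20 - 5·4²/30 - 5·(4/5)³/(6·4) = -28/75 kN·m
Load 2 — applied couple M₀=-10 kN·m at a=4/3 m (b=L-a=8/3):
  M_2 = R_Ax - M_A  [x≤a] with R_A=-10/3, M_A=0 = (-10/3)·(4/5) - 0 = -8/3 kN·m
Load 3 — applied couple M₀=18 kN·m at a=8/3 m (b=L-a=4/3):
  M_3 = R_Ax - M_A  [x≤a] with R_A=6, M_A=6 = 6·(4/5) - 6 = -6/5 kN·m
Load 4 — uniform load w=14 kN/m over full span:
  M_4 = wLx/2 - wL²/12 - wx²/2 = 14·4·(4/5)/2 - 14·4²/12 - 14·(4/5)²/2 = -56/75 kN·m
Superposition: M = Σ M_i = -374/75 kN·m ≈ -4.986667 kN·m

M(4/5) = -374/75 kN·m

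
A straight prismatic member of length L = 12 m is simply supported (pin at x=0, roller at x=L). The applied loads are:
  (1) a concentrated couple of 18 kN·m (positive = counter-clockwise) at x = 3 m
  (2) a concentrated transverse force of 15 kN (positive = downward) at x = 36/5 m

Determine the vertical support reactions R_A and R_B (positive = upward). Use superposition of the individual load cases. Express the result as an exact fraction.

Load 1 — applied couple M₀=18 kN·m at a=3 m (b=L-a=9):
  R_A = M₀/L = 18/12 = 3/2 kN
  R_B = -M₀/L = -18/12 = -3/2 kN
Load 2 — point force P=15 kN at a=36/5 m (b=L-a=24/5):
  R_A = Pb/L = 15·(24/5)/12 = 6 kN
  R_B = Pa/L = 15·(36/5)/12 = 9 kN
Superposition: R_A = 15/2 kN, R_B = 15/2 kN

R_A = 15/2 kN, R_B = 15/2 kN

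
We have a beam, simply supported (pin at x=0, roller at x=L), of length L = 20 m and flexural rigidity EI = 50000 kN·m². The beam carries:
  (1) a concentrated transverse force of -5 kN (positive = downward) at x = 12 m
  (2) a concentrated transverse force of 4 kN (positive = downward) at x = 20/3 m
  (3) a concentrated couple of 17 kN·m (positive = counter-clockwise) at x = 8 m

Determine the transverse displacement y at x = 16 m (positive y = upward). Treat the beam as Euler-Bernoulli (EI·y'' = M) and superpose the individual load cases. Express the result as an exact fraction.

y(16) = 7264/1265625 m

Load 1 — point force P=-5 kN at a=12 m (b=L-a=8):
  y_1 = -Pa(L-x)(2Lx-a²-x²)/(6LEI)  [x>a] = -(-5)·12·(20-16)·(2·20·16-12²-16²)/(6·20·50000) = 6/625 m
Load 2 — point force P=4 kN at a=20/3 m (b=L-a=40/3):
  y_2 = -Pa(L-x)(2Lx-a²-x²)/(6LEI)  [x>a] = -4·(20/3)·(20-16)·(2·20·16-(20/3)²-16²)/(6·20·50000) = -1528/253125 m
Load 3 — applied couple M₀=17 kN·m at a=8 m (b=L-a=12):
  y_3 = (M₀x³/(6L)-M₀(x-a)²/2+C₁x)/EI  [x>a] with C₁=M₀(3b²-L²)/(6L)=68/15 = (17·16³/(6·20)-17·(16-8)²/2+(68/15)·16)/50000 = 34/15625 m
Superposition: y = Σ y_i = 7264/1265625 m ≈ 0.005739 m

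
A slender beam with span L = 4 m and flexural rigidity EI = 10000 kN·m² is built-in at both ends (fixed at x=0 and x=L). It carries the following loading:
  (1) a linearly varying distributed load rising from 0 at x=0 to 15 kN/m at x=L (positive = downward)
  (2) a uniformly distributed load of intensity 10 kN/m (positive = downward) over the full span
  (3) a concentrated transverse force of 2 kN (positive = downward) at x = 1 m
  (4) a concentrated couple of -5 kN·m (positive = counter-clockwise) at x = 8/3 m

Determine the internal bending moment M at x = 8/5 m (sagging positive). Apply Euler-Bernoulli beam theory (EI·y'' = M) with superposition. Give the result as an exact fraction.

M(8/5) = 5449/600 kN·m

Load 1 — triangular load w₀=15 kN/m (0→w₀ over full span):
  M_1 = 3w₀Lx/20 - w₀L²/30 - w₀x³/(6L) = 3·15·4·(8/5)/20 - 15·4²/30 - 15·(8/5)³/(6·4) = 96/25 kN·m
Load 2 — uniform load w=10 kN/m over full span:
  M_2 = wLx/2 - wL²/12 - wx²/2 = 10·4·(8/5)/2 - 10·4²/12 - 10·(8/5)²/2 = 88/15 kN·m
Load 3 — point force P=2 kN at a=1 m (b=L-a=3):
  M_3 = Pa²(a+3b)(L-x)/L³ - Pa²b/L²  [x>a] = 2·1²·(1+3·3)·(4-(8/5))/4³ - 2·1²·3/4² = 3/8 kN·m
Load 4 — applied couple M₀=-5 kN·m at a=8/3 m (b=L-a=4/3):
  M_4 = R_Ax - M_A  [x≤a] with R_A=-5/3, M_A=-5/3 = (-5/3)·(8/5) - (-5/3) = -1 kN·m
Superposition: M = Σ M_i = 5449/600 kN·m ≈ 9.081667 kN·m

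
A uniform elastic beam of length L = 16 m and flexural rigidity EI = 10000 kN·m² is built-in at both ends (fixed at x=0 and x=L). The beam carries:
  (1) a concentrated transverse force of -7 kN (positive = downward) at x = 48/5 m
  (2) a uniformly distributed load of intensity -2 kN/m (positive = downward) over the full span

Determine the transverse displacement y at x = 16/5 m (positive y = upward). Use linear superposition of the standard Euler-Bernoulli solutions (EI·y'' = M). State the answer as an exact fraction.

Load 1 — point force P=-7 kN at a=48/5 m (b=L-a=32/5):
  y_1 = -Pb²x²(3aL-(3a+b)x)/(6L³EI)  [x≤a] = -(-7)·(32/5)²·(16/5)²·(3·(48/5)·16-(3·(48/5)+(32/5))·(16/5))/(6·16³·10000) = 121856/29296875 m
Load 2 — uniform load w=-2 kN/m over full span:
  y_2 = -wx²(L-x)²/(24EI) = -(-2)·(16/5)²·(16-(16/5))²/(24·10000) = 16384/1171875 m
Superposition: y = Σ y_i = 177152/9765625 m ≈ 0.018140 m

y(16/5) = 177152/9765625 m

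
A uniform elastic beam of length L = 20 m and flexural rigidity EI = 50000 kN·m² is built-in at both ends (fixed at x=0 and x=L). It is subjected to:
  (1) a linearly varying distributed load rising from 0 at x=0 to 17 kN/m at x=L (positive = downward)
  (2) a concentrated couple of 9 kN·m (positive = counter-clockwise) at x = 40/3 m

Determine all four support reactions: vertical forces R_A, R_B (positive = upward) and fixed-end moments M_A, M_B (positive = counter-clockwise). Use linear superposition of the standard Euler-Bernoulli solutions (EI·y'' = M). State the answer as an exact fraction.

Load 1 — triangular load w₀=17 kN/m (0→w₀ over full span):
  R_A = 3w₀L/20 = 3·17·20/20 = 51 kN
  M_A = w₀L²/30 = 17·20²/30 = 680/3 kN·m
  R_B = 7w₀L/20 = 7·17·20/20 = 119 kN
  M_B = -w₀L²/20 = -17·20²/20 = -340 kN·m
Load 2 — applied couple M₀=9 kN·m at a=40/3 m (b=L-a=20/3):
  R_A = 6M₀ab/L³ = 6·9·(40/3)·(20/3)/20³ = 3/5 kN
  M_A = M₀b(2a-b)/L² = 9·(20/3)·(2·(40/3)-(20/3))/20² = 3 kN·m
  R_B = -6M₀ab/L³ = -6·9·(40/3)·(20/3)/20³ = -3/5 kN
  M_B = M₀a(2b-a)/L² = 9·(40/3)·(2·(20/3)-(40/3))/20² = 0 kN·m
Superposition: R_A = 258/5 kN, M_A = 689/3 kN·m, R_B = 592/5 kN, M_B = -340 kN·m

R_A = 258/5 kN, M_A = 689/3 kN·m, R_B = 592/5 kN, M_B = -340 kN·m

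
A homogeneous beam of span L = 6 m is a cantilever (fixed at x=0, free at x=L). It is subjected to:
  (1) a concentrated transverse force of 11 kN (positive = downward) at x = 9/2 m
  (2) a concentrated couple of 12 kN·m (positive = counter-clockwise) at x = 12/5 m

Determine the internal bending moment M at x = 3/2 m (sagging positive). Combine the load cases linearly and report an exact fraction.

M(3/2) = -21 kN·m

Load 1 — point force P=11 kN at a=9/2 m (b=L-a=3/2):
  M_1 = -P(a-x)  [x≤a] = -11·((9/2)-(3/2)) = -33 kN·m
Load 2 — applied couple M₀=12 kN·m at a=12/5 m (b=L-a=18/5):
  M_2 = M₀  [x≤a] = 12 = 12 kN·m
Superposition: M = Σ M_i = -21 kN·m ≈ -21.000000 kN·m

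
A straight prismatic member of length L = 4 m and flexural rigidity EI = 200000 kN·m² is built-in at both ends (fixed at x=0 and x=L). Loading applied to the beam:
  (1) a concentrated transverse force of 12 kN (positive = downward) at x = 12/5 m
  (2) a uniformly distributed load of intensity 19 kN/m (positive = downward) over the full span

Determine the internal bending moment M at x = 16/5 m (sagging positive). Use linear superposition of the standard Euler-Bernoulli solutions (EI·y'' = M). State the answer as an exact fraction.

M(16/5) = -3196/1875 kN·m

Load 1 — point force P=12 kN at a=12/5 m (b=L-a=8/5):
  M_1 = Pa²(a+3b)(L-x)/L³ - Pa²b/L²  [x>a] = 12·(12/5)²·((12/5)+3·(8/5))·(4-(16/5))/4³ - 12·(12/5)²·(8/5)/4² = -432/625 kN·m
Load 2 — uniform load w=19 kN/m over full span:
  M_2 = wLx/2 - wL²/12 - wx²/2 = 19·4·(16/5)/2 - 19·4²/12 - 19·(16/5)²/2 = -76/75 kN·m
Superposition: M = Σ M_i = -3196/1875 kN·m ≈ -1.704533 kN·m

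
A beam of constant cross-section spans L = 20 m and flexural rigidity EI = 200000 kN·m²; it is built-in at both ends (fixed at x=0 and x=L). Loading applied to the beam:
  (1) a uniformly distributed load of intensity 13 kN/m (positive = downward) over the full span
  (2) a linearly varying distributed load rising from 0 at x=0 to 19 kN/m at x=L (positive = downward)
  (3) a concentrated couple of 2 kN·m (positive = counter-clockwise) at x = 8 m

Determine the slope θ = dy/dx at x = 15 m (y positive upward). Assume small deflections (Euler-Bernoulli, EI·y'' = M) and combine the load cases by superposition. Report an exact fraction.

θ(15) = 227151/32000000 rad

Load 1 — uniform load w=13 kN/m over full span:
  θ_1 = -wx(L-x)(L-2x)/(12EI) = -13·15·(20-15)·(20-2·15)/(12·200000) = 13/3200 rad
Load 2 — triangular load w₀=19 kN/m (0→w₀ over full span):
  θ_2 = -w₀(2x(L-x)(L-2x)(x+2L)+x²(L-x)²)/(120LEI) = -19·(2·15·(20-15)·(20-2·15)·(15+2·20)+15²·(20-15)²)/(120·20·200000) = 779/256000 rad
Load 3 — applied couple M₀=2 kN·m at a=8 m (b=L-a=12):
  θ_3 = (R_Ax²/2 - M_Ax - M₀(x-a))/EI  [x>a] with R_A=18/125, M_A=6/25 = ((18/125)·15²/2 - (6/25)·15 - 2·(15-8))/200000 = -7/1000000 rad
Superposition: θ = Σ θ_i = 227151/32000000 rad ≈ 0.007098 rad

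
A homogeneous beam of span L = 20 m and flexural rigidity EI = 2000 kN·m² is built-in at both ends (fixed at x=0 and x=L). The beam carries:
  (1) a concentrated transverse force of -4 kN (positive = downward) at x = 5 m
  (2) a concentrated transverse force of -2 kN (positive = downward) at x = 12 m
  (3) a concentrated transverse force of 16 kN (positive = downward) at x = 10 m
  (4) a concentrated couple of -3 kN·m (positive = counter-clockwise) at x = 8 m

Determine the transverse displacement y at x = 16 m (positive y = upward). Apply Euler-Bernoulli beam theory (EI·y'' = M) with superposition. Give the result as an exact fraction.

Load 1 — point force P=-4 kN at a=5 m (b=L-a=15):
  y_1 = -Pa²(L-x)²(3bL-(3b+a)(L-x))/(6L³EI)  [x>a] = -(-4)·5²·(20-16)²·(3·15·20-(3·15+5)·(20-16))/(6·20³·2000) = 7/600 m
Load 2 — point force P=-2 kN at a=12 m (b=L-a=8):
  y_2 = -Pa²(L-x)²(3bL-(3b+a)(L-x))/(6L³EI)  [x>a] = -(-2)·12²·(20-16)²·(3·8·20-(3·8+12)·(20-16))/(6·20³·2000) = 252/15625 m
Load 3 — point force P=16 kN at a=10 m (b=L-a=10):
  y_3 = -Pa²(L-x)²(3bL-(3b+a)(L-x))/(6L³EI)  [x>a] = -16·10²·(20-16)²·(3·10·20-(3·10+10)·(20-16))/(6·20³·2000) = -44/375 m
Load 4 — applied couple M₀=-3 kN·m at a=8 m (b=L-a=12):
  y_4 = (R_Ax³/6 - M_Ax²/2 - M₀(x-a)²/2)/EI  [x>a] with R_A=-27/125, M_A=-9/25 = ((-27/125)·16³/6 - (-9/25)·16²/2 - (-3)·(16-8)²/2)/2000 = -42/15625 m
Superposition: y = Σ y_i = -6917/75000 m ≈ -0.092227 m

y(16) = -6917/75000 m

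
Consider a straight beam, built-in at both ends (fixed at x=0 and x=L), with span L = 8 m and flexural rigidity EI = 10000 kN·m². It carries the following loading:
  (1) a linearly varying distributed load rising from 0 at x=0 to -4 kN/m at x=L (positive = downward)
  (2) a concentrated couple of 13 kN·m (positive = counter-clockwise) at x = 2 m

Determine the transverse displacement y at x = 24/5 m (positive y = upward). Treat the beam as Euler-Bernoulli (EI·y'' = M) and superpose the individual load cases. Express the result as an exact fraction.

y(24/5) = 61061/19531250 m

Load 1 — triangular load w₀=-4 kN/m (0→w₀ over full span):
  y_1 = -w₀x²(L-x)²(x+2L)/(120LEI) = -(-4)·(24/5)²·(8-(24/5))²·((24/5)+2·8)/(120·8·10000) = 19968/9765625 m
Load 2 — applied couple M₀=13 kN·m at a=2 m (b=L-a=6):
  y_2 = (R_Ax³/6 - M_Ax²/2 - M₀(x-a)²/2)/EI  [x>a] with R_A=117/64, M_A=-39/16 = ((117/64)·(24/5)³/6 - (-39/16)·(24/5)²/2 - 13·((24/5)-2)²/2)/10000 = 169/156250 m
Superposition: y = Σ y_i = 61061/19531250 m ≈ 0.003126 m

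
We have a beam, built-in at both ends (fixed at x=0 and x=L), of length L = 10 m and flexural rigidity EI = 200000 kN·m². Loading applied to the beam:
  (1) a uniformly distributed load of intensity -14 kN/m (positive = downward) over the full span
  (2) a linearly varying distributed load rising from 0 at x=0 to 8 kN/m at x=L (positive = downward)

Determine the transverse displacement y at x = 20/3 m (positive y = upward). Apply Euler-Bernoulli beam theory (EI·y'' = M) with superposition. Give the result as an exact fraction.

Load 1 — uniform load w=-14 kN/m over full span:
  y_1 = -wx²(L-x)²/(24EI) = -(-14)·(20/3)²·(10-(20/3))²/(24·200000) = 7/4860 m
Load 2 — triangular load w₀=8 kN/m (0→w₀ over full span):
  y_2 = -w₀x²(L-x)²(x+2L)/(120LEI) = -8·(20/3)²·(10-(20/3))²·((20/3)+2·10)/(120·10·200000) = -8/18225 m
Superposition: y = Σ y_i = 73/72900 m ≈ 0.001001 m

y(20/3) = 73/72900 m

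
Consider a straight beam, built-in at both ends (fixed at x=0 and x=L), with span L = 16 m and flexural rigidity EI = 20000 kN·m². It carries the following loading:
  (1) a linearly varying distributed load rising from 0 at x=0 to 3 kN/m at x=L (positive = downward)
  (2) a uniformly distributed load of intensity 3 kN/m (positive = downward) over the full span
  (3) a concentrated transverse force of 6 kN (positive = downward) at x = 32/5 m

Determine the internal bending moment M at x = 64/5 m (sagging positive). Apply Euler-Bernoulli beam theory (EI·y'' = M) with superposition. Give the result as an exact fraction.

M(64/5) = -2496/625 kN·m

Load 1 — triangular load w₀=3 kN/m (0→w₀ over full span):
  M_1 = 3w₀Lx/20 - w₀L²/30 - w₀x³/(6L) = 3·3·16·(64/5)/20 - 3·16²/30 - 3·(64/5)³/(6·16) = 128/125 kN·m
Load 2 — uniform load w=3 kN/m over full span:
  M_2 = wLx/2 - wL²/12 - wx²/2 = 3·16·(64/5)/2 - 3·16²/12 - 3·(64/5)²/2 = -64/25 kN·m
Load 3 — point force P=6 kN at a=32/5 m (b=L-a=48/5):
  M_3 = Pa²(a+3b)(L-x)/L³ - Pa²b/L²  [x>a] = 6·(32/5)²·((32/5)+3·(48/5))·(16-(64/5))/16³ - 6·(32/5)²·(48/5)/16² = -1536/625 kN·m
Superposition: M = Σ M_i = -2496/625 kN·m ≈ -3.993600 kN·m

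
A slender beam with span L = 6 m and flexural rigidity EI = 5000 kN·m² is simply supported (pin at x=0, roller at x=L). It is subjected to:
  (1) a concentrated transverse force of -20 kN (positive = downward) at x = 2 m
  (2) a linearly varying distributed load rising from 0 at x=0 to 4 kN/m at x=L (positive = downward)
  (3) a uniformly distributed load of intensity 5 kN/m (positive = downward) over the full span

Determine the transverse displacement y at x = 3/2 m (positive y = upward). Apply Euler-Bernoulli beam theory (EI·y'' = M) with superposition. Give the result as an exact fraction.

Load 1 — point force P=-20 kN at a=2 m (b=L-a=4):
  y_1 = -Pbx(L²-b²-x²)/(6LEI)  [x≤a] = -(-20)·4·(3/2)·(6²-4²-(3/2)²)/(6·6·5000) = 71/6000 m
Load 2 — triangular load w₀=4 kN/m (0→w₀ over full span):
  y_2 = -w₀x(7L⁴-10L²x²+3x⁴)/(360LEI) = -4·(3/2)·(7·6⁴-10·6²·(3/2)²+3·(3/2)⁴)/(360·6·5000) = -2943/640000 m
Load 3 — uniform load w=5 kN/m over full span:
  y_3 = -wx(L³-2Lx²+x³)/(24EI) = -5·(3/2)·(6³-2·6·(3/2)²+(3/2)³)/(24·5000) = -1539/128000 m
Superposition: y = Σ y_i = -4597/960000 m ≈ -0.004789 m

y(3/2) = -4597/960000 m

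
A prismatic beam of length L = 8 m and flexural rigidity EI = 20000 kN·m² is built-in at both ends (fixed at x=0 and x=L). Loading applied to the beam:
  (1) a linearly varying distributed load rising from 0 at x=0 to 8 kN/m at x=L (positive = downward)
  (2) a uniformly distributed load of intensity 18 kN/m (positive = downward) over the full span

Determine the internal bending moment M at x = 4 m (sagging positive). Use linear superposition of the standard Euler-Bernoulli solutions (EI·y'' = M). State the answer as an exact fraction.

M(4) = 176/3 kN·m

Load 1 — triangular load w₀=8 kN/m (0→w₀ over full span):
  M_1 = 3w₀Lx/20 - w₀L²/30 - w₀x³/(6L) = 3·8·8·4/20 - 8·8²/30 - 8·4³/(6·8) = 32/3 kN·m
Load 2 — uniform load w=18 kN/m over full span:
  M_2 = wLx/2 - wL²/12 - wx²/2 = 18·8·4/2 - 18·8²/12 - 18·4²/2 = 48 kN·m
Superposition: M = Σ M_i = 176/3 kN·m ≈ 58.666667 kN·m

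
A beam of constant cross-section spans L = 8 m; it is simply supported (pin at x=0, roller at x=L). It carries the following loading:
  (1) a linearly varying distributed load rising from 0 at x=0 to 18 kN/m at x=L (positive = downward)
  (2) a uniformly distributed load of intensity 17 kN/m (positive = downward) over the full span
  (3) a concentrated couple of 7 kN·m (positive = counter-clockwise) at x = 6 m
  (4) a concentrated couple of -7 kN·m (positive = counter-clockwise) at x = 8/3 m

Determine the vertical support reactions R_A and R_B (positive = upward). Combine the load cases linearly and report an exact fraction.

R_A = 92 kN, R_B = 116 kN

Load 1 — triangular load w₀=18 kN/m (0→w₀ over full span):
  R_A = w₀L/6 = 18·8/6 = 24 kN
  R_B = w₀L/3 = 18·8/3 = 48 kN
Load 2 — uniform load w=17 kN/m over full span:
  R_A = wL/2 = 17·8/2 = 68 kN
  R_B = wL/2 = 17·8/2 = 68 kN
Load 3 — applied couple M₀=7 kN·m at a=6 m (b=L-a=2):
  R_A = M₀/L = 7/8 kN
  R_B = -M₀/L = -7/8 kN
Load 4 — applied couple M₀=-7 kN·m at a=8/3 m (b=L-a=16/3):
  R_A = M₀/L = (-7)/8 = -7/8 kN
  R_B = -M₀/L = -(-7)/8 = 7/8 kN
Superposition: R_A = 92 kN, R_B = 116 kN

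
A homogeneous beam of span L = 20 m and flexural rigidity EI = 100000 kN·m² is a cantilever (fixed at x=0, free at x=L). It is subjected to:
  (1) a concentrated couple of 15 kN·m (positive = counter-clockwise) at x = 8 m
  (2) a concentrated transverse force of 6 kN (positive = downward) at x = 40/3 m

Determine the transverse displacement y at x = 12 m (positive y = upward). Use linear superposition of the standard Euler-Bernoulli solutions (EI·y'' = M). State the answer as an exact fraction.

y(12) = -96/3125 m

Load 1 — applied couple M₀=15 kN·m at a=8 m (b=L-a=12):
  y_1 = M₀a(2x-a)/(2EI)  [x>a] = 15·8·(2·12-8)/(2·100000) = 6/625 m
Load 2 — point force P=6 kN at a=40/3 m (b=L-a=20/3):
  y_2 = -Px²(3a-x)/(6EI)  [x≤a] = -6·12²·(3·(40/3)-12)/(6·100000) = -126/3125 m
Superposition: y = Σ y_i = -96/3125 m ≈ -0.030720 m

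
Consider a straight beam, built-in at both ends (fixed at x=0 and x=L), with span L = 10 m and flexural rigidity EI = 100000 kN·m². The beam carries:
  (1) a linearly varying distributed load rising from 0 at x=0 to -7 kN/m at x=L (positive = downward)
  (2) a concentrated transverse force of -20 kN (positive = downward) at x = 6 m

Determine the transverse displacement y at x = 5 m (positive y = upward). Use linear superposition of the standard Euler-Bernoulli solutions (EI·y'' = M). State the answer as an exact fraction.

Load 1 — triangular load w₀=-7 kN/m (0→w₀ over full span):
  y_1 = -w₀x²(L-x)²(x+2L)/(120LEI) = -(-7)·5²·(10-5)²·(5+2·10)/(120·10·100000) = 7/7680 m
Load 2 — point force P=-20 kN at a=6 m (b=L-a=4):
  y_2 = -Pb²x²(3aL-(3a+b)x)/(6L³EI)  [x≤a] = -(-20)·4²·5²·(3·6·10-(3·6+4)·5)/(6·10³·100000) = 7/7500 m
Superposition: y = Σ y_i = 1771/960000 m ≈ 0.001845 m

y(5) = 1771/960000 m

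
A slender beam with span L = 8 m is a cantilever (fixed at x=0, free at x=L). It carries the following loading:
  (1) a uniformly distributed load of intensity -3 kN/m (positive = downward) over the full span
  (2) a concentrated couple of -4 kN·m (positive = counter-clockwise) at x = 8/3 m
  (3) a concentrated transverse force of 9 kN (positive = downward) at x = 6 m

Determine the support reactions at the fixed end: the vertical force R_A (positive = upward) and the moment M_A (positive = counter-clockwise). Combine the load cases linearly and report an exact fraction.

R_A = -15 kN, M_A = -38 kN·m

Load 1 — uniform load w=-3 kN/m over full span:
  R_A = wL = (-3)·8 = -24 kN
  M_A = wL²/2 = (-3)·8²/2 = -96 kN·m
Load 2 — applied couple M₀=-4 kN·m at a=8/3 m (b=L-a=16/3):
  R_A = 0 kN
  M_A = -M₀ = -(-4) = 4 kN·m
Load 3 — point force P=9 kN at a=6 m (b=L-a=2):
  R_A = P = 9 kN
  M_A = Pa = 9·6 = 54 kN·m
Superposition: R_A = -15 kN, M_A = -38 kN·m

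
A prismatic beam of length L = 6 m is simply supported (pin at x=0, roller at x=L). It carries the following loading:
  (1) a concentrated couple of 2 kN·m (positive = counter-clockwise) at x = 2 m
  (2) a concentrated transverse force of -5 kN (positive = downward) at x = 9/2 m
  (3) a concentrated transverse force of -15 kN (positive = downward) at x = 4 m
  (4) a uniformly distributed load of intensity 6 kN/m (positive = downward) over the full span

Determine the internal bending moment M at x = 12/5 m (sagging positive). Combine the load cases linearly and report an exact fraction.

Load 1 — applied couple M₀=2 kN·m at a=2 m (b=L-a=4):
  M_1 = M₀x/L - M₀  [x>a] = 2·(12/5)/6 - 2 = -6/5 kN·m
Load 2 — point force P=-5 kN at a=9/2 m (b=L-a=3/2):
  M_2 = Pbx/L  [x≤a] = (-5)·(3/2)·(12/5)/6 = -3 kN·m
Load 3 — point force P=-15 kN at a=4 m (b=L-a=2):
  M_3 = Pbx/L  [x≤a] = (-15)·2·(12/5)/6 = -12 kN·m
Load 4 — uniform load w=6 kN/m over full span:
  M_4 = wx(L-x)/2 = 6·(12/5)·(6-(12/5))/2 = 648/25 kN·m
Superposition: M = Σ M_i = 243/25 kN·m ≈ 9.720000 kN·m

M(12/5) = 243/25 kN·m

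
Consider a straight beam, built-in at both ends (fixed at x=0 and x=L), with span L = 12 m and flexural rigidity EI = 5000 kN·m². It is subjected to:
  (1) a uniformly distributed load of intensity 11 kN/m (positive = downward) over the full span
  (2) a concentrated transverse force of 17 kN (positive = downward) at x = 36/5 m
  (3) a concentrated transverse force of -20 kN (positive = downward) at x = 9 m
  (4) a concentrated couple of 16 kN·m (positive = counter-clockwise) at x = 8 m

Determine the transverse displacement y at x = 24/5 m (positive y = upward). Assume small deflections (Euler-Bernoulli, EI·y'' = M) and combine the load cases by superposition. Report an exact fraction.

y(24/5) = -1209791/9765625 m

Load 1 — uniform load w=11 kN/m over full span:
  y_1 = -wx²(L-x)²/(24EI) = -11·(24/5)²·(12-(24/5))²/(24·5000) = -42768/390625 m
Load 2 — point force P=17 kN at a=36/5 m (b=L-a=24/5):
  y_2 = -Pb²x²(3aL-(3a+b)x)/(6L³EI)  [x≤a] = -17·(24/5)²·(24/5)²·(3·(36/5)·12-(3·(36/5)+(24/5))·(24/5))/(6·12³·5000) = -225216/9765625 m
Load 3 — point force P=-20 kN at a=9 m (b=L-a=3):
  y_3 = -Pb²x²(3aL-(3a+b)x)/(6L³EI)  [x≤a] = -(-20)·3²·(24/5)²·(3·9·12-(3·9+3)·(24/5))/(6·12³·5000) = 9/625 m
Load 4 — applied couple M₀=16 kN·m at a=8 m (b=L-a=4):
  y_4 = (R_Ax³/6 - M_Ax²/2)/EI  [x≤a] with R_A=16/9, M_A=16/3 = ((16/9)·(24/5)³/6 - (16/3)·(24/5)²/2)/5000 = -448/78125 m
Superposition: y = Σ y_i = -1209791/9765625 m ≈ -0.123883 m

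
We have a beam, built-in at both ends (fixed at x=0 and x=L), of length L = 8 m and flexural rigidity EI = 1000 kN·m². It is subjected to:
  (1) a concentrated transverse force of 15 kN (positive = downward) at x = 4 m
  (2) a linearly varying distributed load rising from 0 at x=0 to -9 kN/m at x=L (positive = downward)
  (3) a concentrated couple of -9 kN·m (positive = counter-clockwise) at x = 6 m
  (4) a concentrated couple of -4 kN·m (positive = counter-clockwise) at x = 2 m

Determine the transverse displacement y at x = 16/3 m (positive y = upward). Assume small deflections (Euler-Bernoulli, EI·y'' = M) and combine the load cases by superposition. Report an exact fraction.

y(16/3) = 818/50625 m

Load 1 — point force P=15 kN at a=4 m (b=L-a=4):
  y_1 = -Pa²(L-x)²(3bL-(3b+a)(L-x))/(6L³EI)  [x>a] = -15·4²·(8-(16/3))²·(3·4·8-(3·4+4)·(8-(16/3)))/(6·8³·1000) = -4/135 m
Load 2 — triangular load w₀=-9 kN/m (0→w₀ over full span):
  y_2 = -w₀x²(L-x)²(x+2L)/(120LEI) = -(-9)·(16/3)²·(8-(16/3))²·((16/3)+2·8)/(120·8·1000) = 2048/50625 m
Load 3 — applied couple M₀=-9 kN·m at a=6 m (b=L-a=2):
  y_3 = (R_Ax³/6 - M_Ax²/2)/EI  [x≤a] with R_A=-81/64, M_A=-45/16 = ((-81/64)·(16/3)³/6 - (-45/16)·(16/3)²/2)/1000 = 1/125 m
Load 4 — applied couple M₀=-4 kN·m at a=2 m (b=L-a=6):
  y_4 = (R_Ax³/6 - M_Ax²/2 - M₀(x-a)²/2)/EI  [x>a] with R_A=-9/16, M_A=3/4 = ((-9/16)·(16/3)³/6 - (3/4)·(16/3)²/2 - (-4)·((16/3)-2)²/2)/1000 = -1/375 m
Superposition: y = Σ y_i = 818/50625 m ≈ 0.016158 m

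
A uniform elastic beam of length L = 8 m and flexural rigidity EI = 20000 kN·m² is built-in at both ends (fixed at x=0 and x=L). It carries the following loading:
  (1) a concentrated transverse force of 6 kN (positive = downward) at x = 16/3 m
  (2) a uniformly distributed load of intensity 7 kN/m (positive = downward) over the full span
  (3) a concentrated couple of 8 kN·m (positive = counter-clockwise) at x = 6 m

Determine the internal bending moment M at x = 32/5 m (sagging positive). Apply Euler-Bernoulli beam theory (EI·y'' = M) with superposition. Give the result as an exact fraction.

Load 1 — point force P=6 kN at a=16/3 m (b=L-a=8/3):
  M_1 = Pa²(a+3b)(L-x)/L³ - Pa²b/L²  [x>a] = 6·(16/3)²·((16/3)+3·(8/3))·(8-(32/5))/8³ - 6·(16/3)²·(8/3)/8² = 0 kN·m
Load 2 — uniform load w=7 kN/m over full span:
  M_2 = wLx/2 - wL²/12 - wx²/2 = 7·8·(32/5)/2 - 7·8²/12 - 7·(32/5)²/2 = -112/75 kN·m
Load 3 — applied couple M₀=8 kN·m at a=6 m (b=L-a=2):
  M_3 = R_Ax - M_A - M₀  [x>a] with R_A=9/8, M_A=5/2 = (9/8)·(32/5) - (5/2) - 8 = -33/10 kN·m
Superposition: M = Σ M_i = -719/150 kN·m ≈ -4.793333 kN·m

M(32/5) = -719/150 kN·m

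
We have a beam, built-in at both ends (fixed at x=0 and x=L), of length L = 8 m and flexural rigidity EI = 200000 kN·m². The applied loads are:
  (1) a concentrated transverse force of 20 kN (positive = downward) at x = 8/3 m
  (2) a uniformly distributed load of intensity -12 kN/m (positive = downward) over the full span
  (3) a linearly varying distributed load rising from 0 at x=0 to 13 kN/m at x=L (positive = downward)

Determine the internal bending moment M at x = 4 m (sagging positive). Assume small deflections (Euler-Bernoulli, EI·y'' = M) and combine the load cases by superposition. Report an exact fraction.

M(4) = -52/9 kN·m

Load 1 — point force P=20 kN at a=8/3 m (b=L-a=16/3):
  M_1 = Pa²(a+3b)(L-x)/L³ - Pa²b/L²  [x>a] = 20·(8/3)²·((8/3)+3·(16/3))·(8-4)/8³ - 20·(8/3)²·(16/3)/8² = 80/9 kN·m
Load 2 — uniform load w=-12 kN/m over full span:
  M_2 = wLx/2 - wL²/12 - wx²/2 = (-12)·8·4/2 - (-12)·8²/12 - (-12)·4²/2 = -32 kN·m
Load 3 — triangular load w₀=13 kN/m (0→w₀ over full span):
  M_3 = 3w₀Lx/20 - w₀L²/30 - w₀x³/(6L) = 3·13·8·4/20 - 13·8²/30 - 13·4³/(6·8) = 52/3 kN·m
Superposition: M = Σ M_i = -52/9 kN·m ≈ -5.777778 kN·m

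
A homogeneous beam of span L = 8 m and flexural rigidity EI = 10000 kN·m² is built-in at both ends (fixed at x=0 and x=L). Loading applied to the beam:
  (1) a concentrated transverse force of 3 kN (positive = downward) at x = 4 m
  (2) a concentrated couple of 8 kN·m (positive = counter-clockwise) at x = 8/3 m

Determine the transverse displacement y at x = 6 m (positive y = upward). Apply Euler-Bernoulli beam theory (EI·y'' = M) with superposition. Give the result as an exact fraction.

Load 1 — point force P=3 kN at a=4 m (b=L-a=4):
  y_1 = -Pa²(L-x)²(3bL-(3b+a)(L-x))/(6L³EI)  [x>a] = -3·4²·(8-6)²·(3·4·8-(3·4+4)·(8-6))/(6·8³·10000) = -1/2500 m
Load 2 — applied couple M₀=8 kN·m at a=8/3 m (b=L-a=16/3):
  y_2 = (R_Ax³/6 - M_Ax²/2 - M₀(x-a)²/2)/EI  [x>a] with R_A=4/3, M_A=0 = ((4/3)·6³/6 - 0·6²/2 - 8·(6-(8/3))²/2)/10000 = 2/5625 m
Superposition: y = Σ y_i = -1/22500 m ≈ -0.000044 m

y(6) = -1/22500 m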